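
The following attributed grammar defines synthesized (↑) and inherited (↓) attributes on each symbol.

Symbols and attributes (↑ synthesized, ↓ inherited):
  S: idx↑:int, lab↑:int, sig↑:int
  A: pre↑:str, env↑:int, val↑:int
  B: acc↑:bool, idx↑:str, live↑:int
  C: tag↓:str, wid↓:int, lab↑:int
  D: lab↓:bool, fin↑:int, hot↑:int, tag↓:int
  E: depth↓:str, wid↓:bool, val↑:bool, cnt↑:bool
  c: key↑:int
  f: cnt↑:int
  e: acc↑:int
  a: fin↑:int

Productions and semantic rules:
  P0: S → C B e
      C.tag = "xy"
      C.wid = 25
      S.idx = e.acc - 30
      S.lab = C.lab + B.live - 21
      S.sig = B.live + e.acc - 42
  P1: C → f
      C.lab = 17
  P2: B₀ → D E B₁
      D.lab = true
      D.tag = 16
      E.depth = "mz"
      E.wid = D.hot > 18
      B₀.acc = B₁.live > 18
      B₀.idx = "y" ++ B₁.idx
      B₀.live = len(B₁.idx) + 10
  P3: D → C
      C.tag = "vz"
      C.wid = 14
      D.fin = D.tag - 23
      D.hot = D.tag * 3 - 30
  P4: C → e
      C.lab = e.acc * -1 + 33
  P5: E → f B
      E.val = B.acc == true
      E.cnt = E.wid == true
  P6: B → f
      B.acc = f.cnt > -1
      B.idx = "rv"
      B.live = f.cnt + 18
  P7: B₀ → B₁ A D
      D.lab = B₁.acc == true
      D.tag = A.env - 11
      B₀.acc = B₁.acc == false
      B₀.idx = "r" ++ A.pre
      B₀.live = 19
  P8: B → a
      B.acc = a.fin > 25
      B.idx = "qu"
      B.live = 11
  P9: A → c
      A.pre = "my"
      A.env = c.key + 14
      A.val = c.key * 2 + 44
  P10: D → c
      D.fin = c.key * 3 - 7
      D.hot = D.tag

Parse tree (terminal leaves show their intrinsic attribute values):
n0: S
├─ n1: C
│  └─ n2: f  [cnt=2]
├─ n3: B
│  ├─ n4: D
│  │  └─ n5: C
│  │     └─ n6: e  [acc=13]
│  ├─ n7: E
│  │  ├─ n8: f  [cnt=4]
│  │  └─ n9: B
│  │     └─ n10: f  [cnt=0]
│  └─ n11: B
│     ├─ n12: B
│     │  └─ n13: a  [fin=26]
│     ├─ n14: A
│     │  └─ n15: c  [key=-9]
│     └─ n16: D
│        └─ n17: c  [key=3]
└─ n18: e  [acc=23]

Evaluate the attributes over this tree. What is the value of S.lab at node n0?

1. n1.tag = "xy"  ["xy"]
2. n1.wid = 25  [25]
3. n2.cnt = 2  [terminal]
4. n1.lab = 17  [17]
5. n4.lab = true  [true]
6. n4.tag = 16  [16]
7. n5.tag = "vz"  ["vz"]
8. n5.wid = 14  [14]
9. n6.acc = 13  [terminal]
10. n5.lab = 20  [e.acc * -1 + 33]
11. n4.fin = -7  [D.tag - 23]
12. n4.hot = 18  [D.tag * 3 - 30]
13. n7.depth = "mz"  ["mz"]
14. n7.wid = false  [D.hot > 18]
15. n8.cnt = 4  [terminal]
16. n10.cnt = 0  [terminal]
17. n9.acc = true  [f.cnt > -1]
18. n9.idx = "rv"  ["rv"]
19. n9.live = 18  [f.cnt + 18]
20. n7.val = true  [B.acc == true]
21. n7.cnt = false  [E.wid == true]
22. n13.fin = 26  [terminal]
23. n12.acc = true  [a.fin > 25]
24. n12.idx = "qu"  ["qu"]
25. n12.live = 11  [11]
26. n15.key = -9  [terminal]
27. n14.pre = "my"  ["my"]
28. n14.env = 5  [c.key + 14]
29. n14.val = 26  [c.key * 2 + 44]
30. n16.lab = true  [B₁.acc == true]
31. n16.tag = -6  [A.env - 11]
32. n17.key = 3  [terminal]
33. n16.fin = 2  [c.key * 3 - 7]
34. n16.hot = -6  [D.tag]
35. n11.acc = false  [B₁.acc == false]
36. n11.idx = "rmy"  ["r" ++ A.pre]
37. n11.live = 19  [19]
38. n3.acc = true  [B₁.live > 18]
39. n3.idx = "yrmy"  ["y" ++ B₁.idx]
40. n3.live = 13  [len(B₁.idx) + 10]
41. n18.acc = 23  [terminal]
42. n0.idx = -7  [e.acc - 30]
43. n0.lab = 9  [C.lab + B.live - 21]
44. n0.sig = -6  [B.live + e.acc - 42]

9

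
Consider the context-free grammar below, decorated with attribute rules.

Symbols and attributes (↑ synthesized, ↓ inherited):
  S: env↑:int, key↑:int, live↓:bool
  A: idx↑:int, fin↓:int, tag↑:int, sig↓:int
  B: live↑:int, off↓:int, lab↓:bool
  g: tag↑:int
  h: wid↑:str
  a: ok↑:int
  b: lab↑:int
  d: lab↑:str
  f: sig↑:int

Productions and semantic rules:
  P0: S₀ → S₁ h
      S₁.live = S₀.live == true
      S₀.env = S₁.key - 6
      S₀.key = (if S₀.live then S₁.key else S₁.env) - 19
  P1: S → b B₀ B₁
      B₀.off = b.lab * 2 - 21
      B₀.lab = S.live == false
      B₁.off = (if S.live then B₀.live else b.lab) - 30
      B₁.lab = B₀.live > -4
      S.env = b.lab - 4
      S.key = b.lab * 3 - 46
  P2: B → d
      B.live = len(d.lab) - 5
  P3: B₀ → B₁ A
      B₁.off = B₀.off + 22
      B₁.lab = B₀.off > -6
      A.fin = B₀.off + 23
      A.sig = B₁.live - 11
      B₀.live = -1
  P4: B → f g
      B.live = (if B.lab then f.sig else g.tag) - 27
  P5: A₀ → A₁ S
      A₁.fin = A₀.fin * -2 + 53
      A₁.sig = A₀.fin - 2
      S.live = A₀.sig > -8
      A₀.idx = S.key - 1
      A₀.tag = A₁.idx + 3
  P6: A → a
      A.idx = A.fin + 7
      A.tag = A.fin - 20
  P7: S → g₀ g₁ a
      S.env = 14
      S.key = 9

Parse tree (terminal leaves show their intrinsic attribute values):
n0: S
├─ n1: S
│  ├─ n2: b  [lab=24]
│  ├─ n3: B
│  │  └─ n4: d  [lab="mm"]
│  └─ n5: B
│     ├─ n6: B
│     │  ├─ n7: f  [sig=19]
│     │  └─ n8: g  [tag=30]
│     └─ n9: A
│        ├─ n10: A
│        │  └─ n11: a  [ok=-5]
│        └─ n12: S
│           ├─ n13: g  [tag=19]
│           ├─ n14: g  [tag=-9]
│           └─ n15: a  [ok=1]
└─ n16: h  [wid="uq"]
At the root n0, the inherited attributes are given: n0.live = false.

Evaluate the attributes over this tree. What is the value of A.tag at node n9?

1. n0.live = false  [given at root]
2. n1.live = false  [S₀.live == true]
3. n2.lab = 24  [terminal]
4. n3.off = 27  [b.lab * 2 - 21]
5. n3.lab = true  [S.live == false]
6. n4.lab = "mm"  [terminal]
7. n3.live = -3  [len(d.lab) - 5]
8. n5.off = -6  [(if S.live then B₀.live else b.lab) - 30]
9. n5.lab = true  [B₀.live > -4]
10. n6.off = 16  [B₀.off + 22]
11. n6.lab = false  [B₀.off > -6]
12. n7.sig = 19  [terminal]
13. n8.tag = 30  [terminal]
14. n6.live = 3  [(if B.lab then f.sig else g.tag) - 27]
15. n9.fin = 17  [B₀.off + 23]
16. n9.sig = -8  [B₁.live - 11]
17. n10.fin = 19  [A₀.fin * -2 + 53]
18. n10.sig = 15  [A₀.fin - 2]
19. n11.ok = -5  [terminal]
20. n10.idx = 26  [A.fin + 7]
21. n10.tag = -1  [A.fin - 20]
22. n12.live = false  [A₀.sig > -8]
23. n13.tag = 19  [terminal]
24. n14.tag = -9  [terminal]
25. n15.ok = 1  [terminal]
26. n12.env = 14  [14]
27. n12.key = 9  [9]
28. n9.idx = 8  [S.key - 1]
29. n9.tag = 29  [A₁.idx + 3]
30. n5.live = -1  [-1]
31. n1.env = 20  [b.lab - 4]
32. n1.key = 26  [b.lab * 3 - 46]
33. n16.wid = "uq"  [terminal]
34. n0.env = 20  [S₁.key - 6]
35. n0.key = 1  [(if S₀.live then S₁.key else S₁.env) - 19]

29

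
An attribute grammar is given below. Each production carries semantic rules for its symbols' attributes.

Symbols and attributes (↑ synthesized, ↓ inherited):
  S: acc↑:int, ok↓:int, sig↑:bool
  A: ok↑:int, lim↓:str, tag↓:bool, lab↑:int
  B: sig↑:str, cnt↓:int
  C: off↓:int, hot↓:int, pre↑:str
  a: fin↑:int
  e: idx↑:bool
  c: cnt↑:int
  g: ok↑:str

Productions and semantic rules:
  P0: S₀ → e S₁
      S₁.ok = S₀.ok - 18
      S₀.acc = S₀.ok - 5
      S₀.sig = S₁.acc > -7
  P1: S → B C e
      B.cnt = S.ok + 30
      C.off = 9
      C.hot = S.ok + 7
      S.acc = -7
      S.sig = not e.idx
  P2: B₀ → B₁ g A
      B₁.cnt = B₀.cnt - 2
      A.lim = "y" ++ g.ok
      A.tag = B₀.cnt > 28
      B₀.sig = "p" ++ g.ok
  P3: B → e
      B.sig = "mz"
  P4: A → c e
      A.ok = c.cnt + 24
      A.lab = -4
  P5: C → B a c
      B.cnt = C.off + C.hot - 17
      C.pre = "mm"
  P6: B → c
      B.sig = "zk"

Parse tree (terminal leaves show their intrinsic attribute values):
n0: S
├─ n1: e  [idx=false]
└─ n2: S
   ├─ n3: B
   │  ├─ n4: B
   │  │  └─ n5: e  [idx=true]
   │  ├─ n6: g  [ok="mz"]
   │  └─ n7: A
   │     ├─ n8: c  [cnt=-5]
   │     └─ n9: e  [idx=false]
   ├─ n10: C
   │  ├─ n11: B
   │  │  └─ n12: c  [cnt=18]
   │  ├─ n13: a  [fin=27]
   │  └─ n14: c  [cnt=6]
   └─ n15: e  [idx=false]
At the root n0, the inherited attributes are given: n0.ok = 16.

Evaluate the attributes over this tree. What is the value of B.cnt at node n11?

1. n0.ok = 16  [given at root]
2. n1.idx = false  [terminal]
3. n2.ok = -2  [S₀.ok - 18]
4. n3.cnt = 28  [S.ok + 30]
5. n4.cnt = 26  [B₀.cnt - 2]
6. n5.idx = true  [terminal]
7. n4.sig = "mz"  ["mz"]
8. n6.ok = "mz"  [terminal]
9. n7.lim = "ymz"  ["y" ++ g.ok]
10. n7.tag = false  [B₀.cnt > 28]
11. n8.cnt = -5  [terminal]
12. n9.idx = false  [terminal]
13. n7.ok = 19  [c.cnt + 24]
14. n7.lab = -4  [-4]
15. n3.sig = "pmz"  ["p" ++ g.ok]
16. n10.off = 9  [9]
17. n10.hot = 5  [S.ok + 7]
18. n11.cnt = -3  [C.off + C.hot - 17]
19. n12.cnt = 18  [terminal]
20. n11.sig = "zk"  ["zk"]
21. n13.fin = 27  [terminal]
22. n14.cnt = 6  [terminal]
23. n10.pre = "mm"  ["mm"]
24. n15.idx = false  [terminal]
25. n2.acc = -7  [-7]
26. n2.sig = true  [not e.idx]
27. n0.acc = 11  [S₀.ok - 5]
28. n0.sig = false  [S₁.acc > -7]

-3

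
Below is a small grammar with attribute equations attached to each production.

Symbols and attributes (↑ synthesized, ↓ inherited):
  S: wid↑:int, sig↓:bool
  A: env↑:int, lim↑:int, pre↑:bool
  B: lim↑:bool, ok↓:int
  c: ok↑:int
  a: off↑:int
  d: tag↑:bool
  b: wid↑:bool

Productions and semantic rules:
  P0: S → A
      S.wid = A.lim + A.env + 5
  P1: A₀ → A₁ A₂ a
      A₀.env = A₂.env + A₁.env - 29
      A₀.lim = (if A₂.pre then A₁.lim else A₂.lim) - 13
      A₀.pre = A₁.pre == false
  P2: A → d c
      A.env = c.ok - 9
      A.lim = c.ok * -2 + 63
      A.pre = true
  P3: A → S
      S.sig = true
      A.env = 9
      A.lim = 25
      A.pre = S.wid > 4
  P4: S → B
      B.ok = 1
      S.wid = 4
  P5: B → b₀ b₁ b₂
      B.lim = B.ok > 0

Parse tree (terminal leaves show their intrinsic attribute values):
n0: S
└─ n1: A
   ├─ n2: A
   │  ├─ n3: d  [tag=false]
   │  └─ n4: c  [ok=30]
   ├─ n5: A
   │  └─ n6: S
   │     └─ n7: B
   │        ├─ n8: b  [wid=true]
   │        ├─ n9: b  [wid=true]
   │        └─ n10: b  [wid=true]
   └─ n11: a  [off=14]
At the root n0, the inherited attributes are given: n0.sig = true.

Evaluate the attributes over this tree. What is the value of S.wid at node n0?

18

1. n0.sig = true  [given at root]
2. n3.tag = false  [terminal]
3. n4.ok = 30  [terminal]
4. n2.env = 21  [c.ok - 9]
5. n2.lim = 3  [c.ok * -2 + 63]
6. n2.pre = true  [true]
7. n6.sig = true  [true]
8. n7.ok = 1  [1]
9. n8.wid = true  [terminal]
10. n9.wid = true  [terminal]
11. n10.wid = true  [terminal]
12. n7.lim = true  [B.ok > 0]
13. n6.wid = 4  [4]
14. n5.env = 9  [9]
15. n5.lim = 25  [25]
16. n5.pre = false  [S.wid > 4]
17. n11.off = 14  [terminal]
18. n1.env = 1  [A₂.env + A₁.env - 29]
19. n1.lim = 12  [(if A₂.pre then A₁.lim else A₂.lim) - 13]
20. n1.pre = false  [A₁.pre == false]
21. n0.wid = 18  [A.lim + A.env + 5]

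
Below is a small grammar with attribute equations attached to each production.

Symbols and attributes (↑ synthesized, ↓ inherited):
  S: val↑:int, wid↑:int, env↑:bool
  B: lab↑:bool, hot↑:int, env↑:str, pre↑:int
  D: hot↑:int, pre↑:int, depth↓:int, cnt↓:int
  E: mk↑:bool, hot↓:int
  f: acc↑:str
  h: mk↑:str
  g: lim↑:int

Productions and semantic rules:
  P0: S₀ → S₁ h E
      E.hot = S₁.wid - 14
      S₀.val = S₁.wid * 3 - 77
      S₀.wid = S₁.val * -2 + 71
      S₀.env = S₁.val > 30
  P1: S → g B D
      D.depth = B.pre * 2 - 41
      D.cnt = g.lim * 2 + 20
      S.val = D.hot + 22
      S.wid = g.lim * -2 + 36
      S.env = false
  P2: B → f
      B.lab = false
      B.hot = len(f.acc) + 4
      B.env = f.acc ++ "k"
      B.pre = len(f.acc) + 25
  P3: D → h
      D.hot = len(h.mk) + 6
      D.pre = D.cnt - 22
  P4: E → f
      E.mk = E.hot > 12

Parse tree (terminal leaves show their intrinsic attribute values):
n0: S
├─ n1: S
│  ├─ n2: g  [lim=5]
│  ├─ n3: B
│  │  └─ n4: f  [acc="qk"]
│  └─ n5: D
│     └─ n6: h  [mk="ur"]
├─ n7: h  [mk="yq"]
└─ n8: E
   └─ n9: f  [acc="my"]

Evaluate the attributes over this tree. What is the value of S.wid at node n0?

11

1. n2.lim = 5  [terminal]
2. n4.acc = "qk"  [terminal]
3. n3.lab = false  [false]
4. n3.hot = 6  [len(f.acc) + 4]
5. n3.env = "qkk"  [f.acc ++ "k"]
6. n3.pre = 27  [len(f.acc) + 25]
7. n5.depth = 13  [B.pre * 2 - 41]
8. n5.cnt = 30  [g.lim * 2 + 20]
9. n6.mk = "ur"  [terminal]
10. n5.hot = 8  [len(h.mk) + 6]
11. n5.pre = 8  [D.cnt - 22]
12. n1.val = 30  [D.hot + 22]
13. n1.wid = 26  [g.lim * -2 + 36]
14. n1.env = false  [false]
15. n7.mk = "yq"  [terminal]
16. n8.hot = 12  [S₁.wid - 14]
17. n9.acc = "my"  [terminal]
18. n8.mk = false  [E.hot > 12]
19. n0.val = 1  [S₁.wid * 3 - 77]
20. n0.wid = 11  [S₁.val * -2 + 71]
21. n0.env = false  [S₁.val > 30]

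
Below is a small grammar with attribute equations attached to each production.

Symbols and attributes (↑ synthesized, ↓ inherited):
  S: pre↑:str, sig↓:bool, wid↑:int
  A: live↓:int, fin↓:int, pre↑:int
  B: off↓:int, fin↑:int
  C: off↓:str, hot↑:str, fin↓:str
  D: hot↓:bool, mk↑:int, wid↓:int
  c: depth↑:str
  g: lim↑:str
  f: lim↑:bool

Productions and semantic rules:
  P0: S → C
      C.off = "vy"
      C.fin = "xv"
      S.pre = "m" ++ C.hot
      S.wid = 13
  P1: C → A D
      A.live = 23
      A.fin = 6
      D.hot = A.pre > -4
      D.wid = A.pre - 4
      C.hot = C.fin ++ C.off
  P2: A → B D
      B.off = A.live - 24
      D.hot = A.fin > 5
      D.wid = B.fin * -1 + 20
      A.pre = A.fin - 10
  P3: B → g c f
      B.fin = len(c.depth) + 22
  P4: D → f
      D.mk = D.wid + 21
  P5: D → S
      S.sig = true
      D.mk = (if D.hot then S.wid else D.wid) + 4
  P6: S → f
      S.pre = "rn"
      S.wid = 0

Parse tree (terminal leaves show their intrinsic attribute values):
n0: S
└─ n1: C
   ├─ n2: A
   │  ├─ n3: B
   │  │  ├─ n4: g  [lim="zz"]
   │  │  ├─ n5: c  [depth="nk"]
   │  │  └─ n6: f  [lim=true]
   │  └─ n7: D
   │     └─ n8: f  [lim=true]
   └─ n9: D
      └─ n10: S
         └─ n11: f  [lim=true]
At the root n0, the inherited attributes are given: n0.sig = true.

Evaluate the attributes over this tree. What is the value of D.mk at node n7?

1. n0.sig = true  [given at root]
2. n1.off = "vy"  ["vy"]
3. n1.fin = "xv"  ["xv"]
4. n2.live = 23  [23]
5. n2.fin = 6  [6]
6. n3.off = -1  [A.live - 24]
7. n4.lim = "zz"  [terminal]
8. n5.depth = "nk"  [terminal]
9. n6.lim = true  [terminal]
10. n3.fin = 24  [len(c.depth) + 22]
11. n7.hot = true  [A.fin > 5]
12. n7.wid = -4  [B.fin * -1 + 20]
13. n8.lim = true  [terminal]
14. n7.mk = 17  [D.wid + 21]
15. n2.pre = -4  [A.fin - 10]
16. n9.hot = false  [A.pre > -4]
17. n9.wid = -8  [A.pre - 4]
18. n10.sig = true  [true]
19. n11.lim = true  [terminal]
20. n10.pre = "rn"  ["rn"]
21. n10.wid = 0  [0]
22. n9.mk = -4  [(if D.hot then S.wid else D.wid) + 4]
23. n1.hot = "xvvy"  [C.fin ++ C.off]
24. n0.pre = "mxvvy"  ["m" ++ C.hot]
25. n0.wid = 13  [13]

17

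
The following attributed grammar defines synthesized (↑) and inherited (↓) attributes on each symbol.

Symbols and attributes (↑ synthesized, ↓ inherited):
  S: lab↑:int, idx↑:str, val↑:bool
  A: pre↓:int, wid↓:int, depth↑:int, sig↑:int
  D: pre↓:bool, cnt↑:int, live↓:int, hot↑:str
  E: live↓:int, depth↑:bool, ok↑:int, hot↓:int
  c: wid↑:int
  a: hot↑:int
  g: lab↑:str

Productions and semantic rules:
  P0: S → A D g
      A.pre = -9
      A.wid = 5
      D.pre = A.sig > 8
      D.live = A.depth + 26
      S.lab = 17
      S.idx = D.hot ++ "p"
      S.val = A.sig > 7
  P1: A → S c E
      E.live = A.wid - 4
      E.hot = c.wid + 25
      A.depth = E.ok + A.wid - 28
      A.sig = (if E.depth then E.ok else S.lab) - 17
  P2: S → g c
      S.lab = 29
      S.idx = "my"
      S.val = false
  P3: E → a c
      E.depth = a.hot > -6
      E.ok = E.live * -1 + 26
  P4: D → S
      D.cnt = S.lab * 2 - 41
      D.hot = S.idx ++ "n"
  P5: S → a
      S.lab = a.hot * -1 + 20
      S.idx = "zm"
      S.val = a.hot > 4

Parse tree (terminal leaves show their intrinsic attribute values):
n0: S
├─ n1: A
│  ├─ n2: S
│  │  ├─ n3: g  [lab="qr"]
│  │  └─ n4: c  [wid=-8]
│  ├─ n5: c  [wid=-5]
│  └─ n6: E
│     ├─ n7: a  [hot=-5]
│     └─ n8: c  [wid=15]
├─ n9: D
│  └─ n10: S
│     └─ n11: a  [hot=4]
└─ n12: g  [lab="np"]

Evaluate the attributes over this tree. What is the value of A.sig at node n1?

8

1. n1.pre = -9  [-9]
2. n1.wid = 5  [5]
3. n3.lab = "qr"  [terminal]
4. n4.wid = -8  [terminal]
5. n2.lab = 29  [29]
6. n2.idx = "my"  ["my"]
7. n2.val = false  [false]
8. n5.wid = -5  [terminal]
9. n6.live = 1  [A.wid - 4]
10. n6.hot = 20  [c.wid + 25]
11. n7.hot = -5  [terminal]
12. n8.wid = 15  [terminal]
13. n6.depth = true  [a.hot > -6]
14. n6.ok = 25  [E.live * -1 + 26]
15. n1.depth = 2  [E.ok + A.wid - 28]
16. n1.sig = 8  [(if E.depth then E.ok else S.lab) - 17]
17. n9.pre = false  [A.sig > 8]
18. n9.live = 28  [A.depth + 26]
19. n11.hot = 4  [terminal]
20. n10.lab = 16  [a.hot * -1 + 20]
21. n10.idx = "zm"  ["zm"]
22. n10.val = false  [a.hot > 4]
23. n9.cnt = -9  [S.lab * 2 - 41]
24. n9.hot = "zmn"  [S.idx ++ "n"]
25. n12.lab = "np"  [terminal]
26. n0.lab = 17  [17]
27. n0.idx = "zmnp"  [D.hot ++ "p"]
28. n0.val = true  [A.sig > 7]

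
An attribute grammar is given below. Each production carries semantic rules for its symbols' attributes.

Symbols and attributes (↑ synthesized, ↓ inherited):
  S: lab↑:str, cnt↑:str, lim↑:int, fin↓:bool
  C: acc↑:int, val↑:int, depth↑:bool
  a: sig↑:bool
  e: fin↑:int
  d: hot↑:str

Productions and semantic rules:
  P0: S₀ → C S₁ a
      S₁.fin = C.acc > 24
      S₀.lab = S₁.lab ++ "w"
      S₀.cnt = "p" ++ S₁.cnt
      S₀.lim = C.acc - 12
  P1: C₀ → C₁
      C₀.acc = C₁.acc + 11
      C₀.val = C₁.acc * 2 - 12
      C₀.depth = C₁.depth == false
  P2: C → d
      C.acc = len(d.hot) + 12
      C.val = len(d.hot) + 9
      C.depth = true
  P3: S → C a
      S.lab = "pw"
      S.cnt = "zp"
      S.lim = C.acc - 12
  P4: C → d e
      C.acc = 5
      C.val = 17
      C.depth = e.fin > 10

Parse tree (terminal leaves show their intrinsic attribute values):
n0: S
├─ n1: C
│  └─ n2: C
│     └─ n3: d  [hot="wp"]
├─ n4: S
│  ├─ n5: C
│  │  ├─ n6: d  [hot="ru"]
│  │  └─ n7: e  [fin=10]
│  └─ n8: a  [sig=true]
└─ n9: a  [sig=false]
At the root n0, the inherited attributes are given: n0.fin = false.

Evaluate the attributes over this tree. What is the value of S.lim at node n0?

13

1. n0.fin = false  [given at root]
2. n3.hot = "wp"  [terminal]
3. n2.acc = 14  [len(d.hot) + 12]
4. n2.val = 11  [len(d.hot) + 9]
5. n2.depth = true  [true]
6. n1.acc = 25  [C₁.acc + 11]
7. n1.val = 16  [C₁.acc * 2 - 12]
8. n1.depth = false  [C₁.depth == false]
9. n4.fin = true  [C.acc > 24]
10. n6.hot = "ru"  [terminal]
11. n7.fin = 10  [terminal]
12. n5.acc = 5  [5]
13. n5.val = 17  [17]
14. n5.depth = false  [e.fin > 10]
15. n8.sig = true  [terminal]
16. n4.lab = "pw"  ["pw"]
17. n4.cnt = "zp"  ["zp"]
18. n4.lim = -7  [C.acc - 12]
19. n9.sig = false  [terminal]
20. n0.lab = "pww"  [S₁.lab ++ "w"]
21. n0.cnt = "pzp"  ["p" ++ S₁.cnt]
22. n0.lim = 13  [C.acc - 12]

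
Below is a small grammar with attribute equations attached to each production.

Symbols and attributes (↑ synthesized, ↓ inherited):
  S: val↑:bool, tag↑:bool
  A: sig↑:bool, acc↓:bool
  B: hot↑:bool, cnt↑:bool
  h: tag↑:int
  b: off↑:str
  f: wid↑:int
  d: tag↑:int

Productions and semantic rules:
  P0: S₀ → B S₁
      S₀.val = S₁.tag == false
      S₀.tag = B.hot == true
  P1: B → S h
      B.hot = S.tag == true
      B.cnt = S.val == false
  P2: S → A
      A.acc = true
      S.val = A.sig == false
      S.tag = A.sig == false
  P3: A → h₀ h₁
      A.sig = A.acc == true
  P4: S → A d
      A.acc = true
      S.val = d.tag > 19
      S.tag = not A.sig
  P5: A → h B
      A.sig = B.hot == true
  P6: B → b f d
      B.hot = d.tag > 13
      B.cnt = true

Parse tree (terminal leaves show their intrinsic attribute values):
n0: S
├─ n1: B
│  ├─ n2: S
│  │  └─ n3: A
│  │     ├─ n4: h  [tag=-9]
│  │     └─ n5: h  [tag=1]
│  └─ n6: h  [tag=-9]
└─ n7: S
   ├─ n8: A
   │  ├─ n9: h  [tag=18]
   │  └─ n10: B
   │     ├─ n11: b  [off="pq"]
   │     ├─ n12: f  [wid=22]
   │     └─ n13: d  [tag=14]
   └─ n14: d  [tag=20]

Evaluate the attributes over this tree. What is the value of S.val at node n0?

1. n3.acc = true  [true]
2. n4.tag = -9  [terminal]
3. n5.tag = 1  [terminal]
4. n3.sig = true  [A.acc == true]
5. n2.val = false  [A.sig == false]
6. n2.tag = false  [A.sig == false]
7. n6.tag = -9  [terminal]
8. n1.hot = false  [S.tag == true]
9. n1.cnt = true  [S.val == false]
10. n8.acc = true  [true]
11. n9.tag = 18  [terminal]
12. n11.off = "pq"  [terminal]
13. n12.wid = 22  [terminal]
14. n13.tag = 14  [terminal]
15. n10.hot = true  [d.tag > 13]
16. n10.cnt = true  [true]
17. n8.sig = true  [B.hot == true]
18. n14.tag = 20  [terminal]
19. n7.val = true  [d.tag > 19]
20. n7.tag = false  [not A.sig]
21. n0.val = true  [S₁.tag == false]
22. n0.tag = false  [B.hot == true]

true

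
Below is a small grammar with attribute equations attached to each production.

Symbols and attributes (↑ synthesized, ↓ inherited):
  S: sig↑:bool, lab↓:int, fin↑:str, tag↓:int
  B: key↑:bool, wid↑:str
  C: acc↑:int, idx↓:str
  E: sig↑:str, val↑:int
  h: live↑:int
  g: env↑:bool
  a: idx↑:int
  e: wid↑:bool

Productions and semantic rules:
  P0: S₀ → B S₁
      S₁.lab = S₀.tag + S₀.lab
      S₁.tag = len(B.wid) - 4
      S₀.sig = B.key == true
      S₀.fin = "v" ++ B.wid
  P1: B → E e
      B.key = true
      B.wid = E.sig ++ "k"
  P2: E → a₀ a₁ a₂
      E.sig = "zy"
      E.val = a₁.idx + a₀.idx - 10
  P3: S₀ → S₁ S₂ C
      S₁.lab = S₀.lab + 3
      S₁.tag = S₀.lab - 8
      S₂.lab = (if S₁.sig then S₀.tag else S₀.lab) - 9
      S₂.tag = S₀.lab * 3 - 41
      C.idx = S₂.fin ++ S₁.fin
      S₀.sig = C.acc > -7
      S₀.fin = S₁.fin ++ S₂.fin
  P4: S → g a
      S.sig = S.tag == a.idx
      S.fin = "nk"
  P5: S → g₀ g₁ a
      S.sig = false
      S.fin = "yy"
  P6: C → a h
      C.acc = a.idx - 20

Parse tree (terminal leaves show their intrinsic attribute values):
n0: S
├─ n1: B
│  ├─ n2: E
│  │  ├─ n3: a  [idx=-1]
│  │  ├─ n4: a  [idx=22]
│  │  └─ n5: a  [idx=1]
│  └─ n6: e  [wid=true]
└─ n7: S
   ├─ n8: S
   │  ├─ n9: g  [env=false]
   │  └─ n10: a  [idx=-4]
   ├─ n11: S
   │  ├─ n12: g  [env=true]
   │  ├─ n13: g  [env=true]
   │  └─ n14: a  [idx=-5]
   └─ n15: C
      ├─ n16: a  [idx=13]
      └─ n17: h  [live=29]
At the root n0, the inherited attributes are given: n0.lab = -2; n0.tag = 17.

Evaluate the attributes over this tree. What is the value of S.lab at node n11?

6

1. n0.lab = -2  [given at root]
2. n0.tag = 17  [given at root]
3. n3.idx = -1  [terminal]
4. n4.idx = 22  [terminal]
5. n5.idx = 1  [terminal]
6. n2.sig = "zy"  ["zy"]
7. n2.val = 11  [a₁.idx + a₀.idx - 10]
8. n6.wid = true  [terminal]
9. n1.key = true  [true]
10. n1.wid = "zyk"  [E.sig ++ "k"]
11. n7.lab = 15  [S₀.tag + S₀.lab]
12. n7.tag = -1  [len(B.wid) - 4]
13. n8.lab = 18  [S₀.lab + 3]
14. n8.tag = 7  [S₀.lab - 8]
15. n9.env = false  [terminal]
16. n10.idx = -4  [terminal]
17. n8.sig = false  [S.tag == a.idx]
18. n8.fin = "nk"  ["nk"]
19. n11.lab = 6  [(if S₁.sig then S₀.tag else S₀.lab) - 9]
20. n11.tag = 4  [S₀.lab * 3 - 41]
21. n12.env = true  [terminal]
22. n13.env = true  [terminal]
23. n14.idx = -5  [terminal]
24. n11.sig = false  [false]
25. n11.fin = "yy"  ["yy"]
26. n15.idx = "yynk"  [S₂.fin ++ S₁.fin]
27. n16.idx = 13  [terminal]
28. n17.live = 29  [terminal]
29. n15.acc = -7  [a.idx - 20]
30. n7.sig = false  [C.acc > -7]
31. n7.fin = "nkyy"  [S₁.fin ++ S₂.fin]
32. n0.sig = true  [B.key == true]
33. n0.fin = "vzyk"  ["v" ++ B.wid]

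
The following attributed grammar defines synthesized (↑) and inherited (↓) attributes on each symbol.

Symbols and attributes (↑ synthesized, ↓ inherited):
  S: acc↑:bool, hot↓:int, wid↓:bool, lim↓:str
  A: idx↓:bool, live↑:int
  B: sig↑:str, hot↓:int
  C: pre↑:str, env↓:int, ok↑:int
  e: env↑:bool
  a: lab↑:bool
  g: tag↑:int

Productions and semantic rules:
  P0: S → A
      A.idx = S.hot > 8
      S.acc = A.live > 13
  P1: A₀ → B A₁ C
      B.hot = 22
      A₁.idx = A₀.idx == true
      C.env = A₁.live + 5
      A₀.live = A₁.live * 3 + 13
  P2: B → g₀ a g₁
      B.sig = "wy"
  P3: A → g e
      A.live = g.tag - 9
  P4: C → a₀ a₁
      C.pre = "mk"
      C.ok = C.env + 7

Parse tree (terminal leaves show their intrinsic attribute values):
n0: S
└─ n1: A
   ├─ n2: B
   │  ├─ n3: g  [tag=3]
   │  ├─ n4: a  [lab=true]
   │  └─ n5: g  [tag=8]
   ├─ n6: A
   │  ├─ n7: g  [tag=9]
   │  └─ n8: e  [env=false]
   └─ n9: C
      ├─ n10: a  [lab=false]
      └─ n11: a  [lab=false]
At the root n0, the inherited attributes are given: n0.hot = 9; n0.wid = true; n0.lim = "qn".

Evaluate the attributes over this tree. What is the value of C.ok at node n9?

12

1. n0.hot = 9  [given at root]
2. n0.wid = true  [given at root]
3. n0.lim = "qn"  [given at root]
4. n1.idx = true  [S.hot > 8]
5. n2.hot = 22  [22]
6. n3.tag = 3  [terminal]
7. n4.lab = true  [terminal]
8. n5.tag = 8  [terminal]
9. n2.sig = "wy"  ["wy"]
10. n6.idx = true  [A₀.idx == true]
11. n7.tag = 9  [terminal]
12. n8.env = false  [terminal]
13. n6.live = 0  [g.tag - 9]
14. n9.env = 5  [A₁.live + 5]
15. n10.lab = false  [terminal]
16. n11.lab = false  [terminal]
17. n9.pre = "mk"  ["mk"]
18. n9.ok = 12  [C.env + 7]
19. n1.live = 13  [A₁.live * 3 + 13]
20. n0.acc = false  [A.live > 13]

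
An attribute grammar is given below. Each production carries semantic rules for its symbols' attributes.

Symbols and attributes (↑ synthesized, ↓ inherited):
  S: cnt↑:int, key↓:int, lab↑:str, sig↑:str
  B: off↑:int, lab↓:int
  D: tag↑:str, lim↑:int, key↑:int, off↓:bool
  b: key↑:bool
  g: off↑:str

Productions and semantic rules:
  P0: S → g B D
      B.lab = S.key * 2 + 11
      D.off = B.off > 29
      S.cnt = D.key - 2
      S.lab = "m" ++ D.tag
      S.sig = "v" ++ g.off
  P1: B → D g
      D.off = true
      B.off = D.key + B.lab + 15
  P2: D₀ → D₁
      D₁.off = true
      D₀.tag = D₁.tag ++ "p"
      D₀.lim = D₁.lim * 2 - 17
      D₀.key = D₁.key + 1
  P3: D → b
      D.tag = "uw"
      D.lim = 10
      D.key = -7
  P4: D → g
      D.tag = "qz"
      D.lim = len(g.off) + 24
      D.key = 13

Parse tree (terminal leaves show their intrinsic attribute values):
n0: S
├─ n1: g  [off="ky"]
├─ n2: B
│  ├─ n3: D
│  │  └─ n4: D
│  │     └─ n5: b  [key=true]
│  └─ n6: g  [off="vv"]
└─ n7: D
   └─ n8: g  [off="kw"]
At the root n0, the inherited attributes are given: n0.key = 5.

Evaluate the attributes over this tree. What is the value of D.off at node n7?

1. n0.key = 5  [given at root]
2. n1.off = "ky"  [terminal]
3. n2.lab = 21  [S.key * 2 + 11]
4. n3.off = true  [true]
5. n4.off = true  [true]
6. n5.key = true  [terminal]
7. n4.tag = "uw"  ["uw"]
8. n4.lim = 10  [10]
9. n4.key = -7  [-7]
10. n3.tag = "uwp"  [D₁.tag ++ "p"]
11. n3.lim = 3  [D₁.lim * 2 - 17]
12. n3.key = -6  [D₁.key + 1]
13. n6.off = "vv"  [terminal]
14. n2.off = 30  [D.key + B.lab + 15]
15. n7.off = true  [B.off > 29]
16. n8.off = "kw"  [terminal]
17. n7.tag = "qz"  ["qz"]
18. n7.lim = 26  [len(g.off) + 24]
19. n7.key = 13  [13]
20. n0.cnt = 11  [D.key - 2]
21. n0.lab = "mqz"  ["m" ++ D.tag]
22. n0.sig = "vky"  ["v" ++ g.off]

true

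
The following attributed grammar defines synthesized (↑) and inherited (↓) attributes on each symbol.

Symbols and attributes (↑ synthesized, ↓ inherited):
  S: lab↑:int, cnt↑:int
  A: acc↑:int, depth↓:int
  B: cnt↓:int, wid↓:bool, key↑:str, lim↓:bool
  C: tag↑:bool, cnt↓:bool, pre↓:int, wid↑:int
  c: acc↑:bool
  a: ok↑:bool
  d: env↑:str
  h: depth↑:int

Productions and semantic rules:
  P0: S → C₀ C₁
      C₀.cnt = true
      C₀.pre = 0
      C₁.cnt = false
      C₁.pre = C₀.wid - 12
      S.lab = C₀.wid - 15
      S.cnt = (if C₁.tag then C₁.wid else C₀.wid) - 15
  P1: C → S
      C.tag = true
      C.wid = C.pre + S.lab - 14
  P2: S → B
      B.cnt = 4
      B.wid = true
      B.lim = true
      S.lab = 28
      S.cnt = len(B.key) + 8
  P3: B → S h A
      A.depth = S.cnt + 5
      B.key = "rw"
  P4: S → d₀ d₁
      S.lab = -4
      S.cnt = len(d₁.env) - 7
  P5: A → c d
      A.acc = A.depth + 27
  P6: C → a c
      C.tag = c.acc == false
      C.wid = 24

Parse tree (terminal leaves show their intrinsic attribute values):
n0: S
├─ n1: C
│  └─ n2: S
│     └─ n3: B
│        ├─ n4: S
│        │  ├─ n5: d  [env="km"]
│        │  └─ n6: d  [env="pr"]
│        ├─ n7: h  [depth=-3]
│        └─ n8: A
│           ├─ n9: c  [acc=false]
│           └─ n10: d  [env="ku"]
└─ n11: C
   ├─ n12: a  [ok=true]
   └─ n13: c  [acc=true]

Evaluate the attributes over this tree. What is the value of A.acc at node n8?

27

1. n1.cnt = true  [true]
2. n1.pre = 0  [0]
3. n3.cnt = 4  [4]
4. n3.wid = true  [true]
5. n3.lim = true  [true]
6. n5.env = "km"  [terminal]
7. n6.env = "pr"  [terminal]
8. n4.lab = -4  [-4]
9. n4.cnt = -5  [len(d₁.env) - 7]
10. n7.depth = -3  [terminal]
11. n8.depth = 0  [S.cnt + 5]
12. n9.acc = false  [terminal]
13. n10.env = "ku"  [terminal]
14. n8.acc = 27  [A.depth + 27]
15. n3.key = "rw"  ["rw"]
16. n2.lab = 28  [28]
17. n2.cnt = 10  [len(B.key) + 8]
18. n1.tag = true  [true]
19. n1.wid = 14  [C.pre + S.lab - 14]
20. n11.cnt = false  [false]
21. n11.pre = 2  [C₀.wid - 12]
22. n12.ok = true  [terminal]
23. n13.acc = true  [terminal]
24. n11.tag = false  [c.acc == false]
25. n11.wid = 24  [24]
26. n0.lab = -1  [C₀.wid - 15]
27. n0.cnt = -1  [(if C₁.tag then C₁.wid else C₀.wid) - 15]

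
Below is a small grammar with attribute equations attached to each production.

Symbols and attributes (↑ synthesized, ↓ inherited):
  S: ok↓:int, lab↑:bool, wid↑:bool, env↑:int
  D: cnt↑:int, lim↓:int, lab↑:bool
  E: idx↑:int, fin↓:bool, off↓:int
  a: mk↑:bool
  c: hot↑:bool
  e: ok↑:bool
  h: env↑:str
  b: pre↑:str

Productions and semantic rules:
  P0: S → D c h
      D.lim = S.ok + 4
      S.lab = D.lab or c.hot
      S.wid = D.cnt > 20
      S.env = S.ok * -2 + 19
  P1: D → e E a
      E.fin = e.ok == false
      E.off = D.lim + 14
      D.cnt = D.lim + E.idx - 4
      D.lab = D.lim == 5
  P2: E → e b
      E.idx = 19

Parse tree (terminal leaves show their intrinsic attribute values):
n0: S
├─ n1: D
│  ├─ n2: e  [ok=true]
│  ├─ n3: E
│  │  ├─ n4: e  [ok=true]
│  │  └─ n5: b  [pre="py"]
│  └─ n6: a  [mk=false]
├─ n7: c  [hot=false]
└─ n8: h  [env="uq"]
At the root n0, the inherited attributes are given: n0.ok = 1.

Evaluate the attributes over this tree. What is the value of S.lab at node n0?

1. n0.ok = 1  [given at root]
2. n1.lim = 5  [S.ok + 4]
3. n2.ok = true  [terminal]
4. n3.fin = false  [e.ok == false]
5. n3.off = 19  [D.lim + 14]
6. n4.ok = true  [terminal]
7. n5.pre = "py"  [terminal]
8. n3.idx = 19  [19]
9. n6.mk = false  [terminal]
10. n1.cnt = 20  [D.lim + E.idx - 4]
11. n1.lab = true  [D.lim == 5]
12. n7.hot = false  [terminal]
13. n8.env = "uq"  [terminal]
14. n0.lab = true  [D.lab or c.hot]
15. n0.wid = false  [D.cnt > 20]
16. n0.env = 17  [S.ok * -2 + 19]

true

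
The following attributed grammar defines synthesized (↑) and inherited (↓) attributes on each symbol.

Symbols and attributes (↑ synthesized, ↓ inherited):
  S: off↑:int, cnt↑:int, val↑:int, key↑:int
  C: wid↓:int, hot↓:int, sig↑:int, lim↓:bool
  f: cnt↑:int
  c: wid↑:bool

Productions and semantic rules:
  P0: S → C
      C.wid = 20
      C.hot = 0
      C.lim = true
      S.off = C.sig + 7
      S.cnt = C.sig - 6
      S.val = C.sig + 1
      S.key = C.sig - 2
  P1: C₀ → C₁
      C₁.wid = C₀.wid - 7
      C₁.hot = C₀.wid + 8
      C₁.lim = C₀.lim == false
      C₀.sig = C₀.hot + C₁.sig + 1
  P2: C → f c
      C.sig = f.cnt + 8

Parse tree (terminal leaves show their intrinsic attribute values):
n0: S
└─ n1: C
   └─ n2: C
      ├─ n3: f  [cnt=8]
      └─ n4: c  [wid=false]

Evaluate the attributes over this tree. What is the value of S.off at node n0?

24

1. n1.wid = 20  [20]
2. n1.hot = 0  [0]
3. n1.lim = true  [true]
4. n2.wid = 13  [C₀.wid - 7]
5. n2.hot = 28  [C₀.wid + 8]
6. n2.lim = false  [C₀.lim == false]
7. n3.cnt = 8  [terminal]
8. n4.wid = false  [terminal]
9. n2.sig = 16  [f.cnt + 8]
10. n1.sig = 17  [C₀.hot + C₁.sig + 1]
11. n0.off = 24  [C.sig + 7]
12. n0.cnt = 11  [C.sig - 6]
13. n0.val = 18  [C.sig + 1]
14. n0.key = 15  [C.sig - 2]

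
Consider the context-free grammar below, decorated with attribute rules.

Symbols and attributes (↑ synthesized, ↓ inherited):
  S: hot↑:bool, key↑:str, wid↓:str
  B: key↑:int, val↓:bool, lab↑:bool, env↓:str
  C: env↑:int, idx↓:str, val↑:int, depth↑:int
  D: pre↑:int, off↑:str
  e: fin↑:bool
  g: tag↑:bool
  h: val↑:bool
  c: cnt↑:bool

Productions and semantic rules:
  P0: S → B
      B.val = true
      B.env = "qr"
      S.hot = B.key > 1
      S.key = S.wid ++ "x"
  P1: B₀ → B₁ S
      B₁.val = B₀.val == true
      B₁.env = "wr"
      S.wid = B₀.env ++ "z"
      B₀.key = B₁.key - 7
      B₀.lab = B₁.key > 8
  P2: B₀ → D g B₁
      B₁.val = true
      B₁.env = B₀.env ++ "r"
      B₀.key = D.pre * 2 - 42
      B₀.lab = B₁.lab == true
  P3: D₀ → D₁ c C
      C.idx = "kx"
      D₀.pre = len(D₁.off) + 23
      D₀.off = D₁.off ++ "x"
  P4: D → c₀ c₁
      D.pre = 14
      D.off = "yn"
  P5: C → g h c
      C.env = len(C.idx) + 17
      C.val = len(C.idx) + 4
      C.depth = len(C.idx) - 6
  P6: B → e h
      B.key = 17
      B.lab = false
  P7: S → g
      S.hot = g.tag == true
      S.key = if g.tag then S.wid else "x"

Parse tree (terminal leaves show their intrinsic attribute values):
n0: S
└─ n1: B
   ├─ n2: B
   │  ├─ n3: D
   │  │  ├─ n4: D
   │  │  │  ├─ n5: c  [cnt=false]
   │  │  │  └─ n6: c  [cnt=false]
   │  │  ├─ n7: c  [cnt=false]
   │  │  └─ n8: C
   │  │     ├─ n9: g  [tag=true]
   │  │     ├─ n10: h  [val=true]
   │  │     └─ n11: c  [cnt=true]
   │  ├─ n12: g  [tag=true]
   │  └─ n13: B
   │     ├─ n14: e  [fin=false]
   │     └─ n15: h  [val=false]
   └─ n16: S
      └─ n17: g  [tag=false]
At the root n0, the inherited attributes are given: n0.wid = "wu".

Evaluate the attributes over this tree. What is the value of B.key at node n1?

1

1. n0.wid = "wu"  [given at root]
2. n1.val = true  [true]
3. n1.env = "qr"  ["qr"]
4. n2.val = true  [B₀.val == true]
5. n2.env = "wr"  ["wr"]
6. n5.cnt = false  [terminal]
7. n6.cnt = false  [terminal]
8. n4.pre = 14  [14]
9. n4.off = "yn"  ["yn"]
10. n7.cnt = false  [terminal]
11. n8.idx = "kx"  ["kx"]
12. n9.tag = true  [terminal]
13. n10.val = true  [terminal]
14. n11.cnt = true  [terminal]
15. n8.env = 19  [len(C.idx) + 17]
16. n8.val = 6  [len(C.idx) + 4]
17. n8.depth = -4  [len(C.idx) - 6]
18. n3.pre = 25  [len(D₁.off) + 23]
19. n3.off = "ynx"  [D₁.off ++ "x"]
20. n12.tag = true  [terminal]
21. n13.val = true  [true]
22. n13.env = "wrr"  [B₀.env ++ "r"]
23. n14.fin = false  [terminal]
24. n15.val = false  [terminal]
25. n13.key = 17  [17]
26. n13.lab = false  [false]
27. n2.key = 8  [D.pre * 2 - 42]
28. n2.lab = false  [B₁.lab == true]
29. n16.wid = "qrz"  [B₀.env ++ "z"]
30. n17.tag = false  [terminal]
31. n16.hot = false  [g.tag == true]
32. n16.key = "x"  [if g.tag then S.wid else "x"]
33. n1.key = 1  [B₁.key - 7]
34. n1.lab = false  [B₁.key > 8]
35. n0.hot = false  [B.key > 1]
36. n0.key = "wux"  [S.wid ++ "x"]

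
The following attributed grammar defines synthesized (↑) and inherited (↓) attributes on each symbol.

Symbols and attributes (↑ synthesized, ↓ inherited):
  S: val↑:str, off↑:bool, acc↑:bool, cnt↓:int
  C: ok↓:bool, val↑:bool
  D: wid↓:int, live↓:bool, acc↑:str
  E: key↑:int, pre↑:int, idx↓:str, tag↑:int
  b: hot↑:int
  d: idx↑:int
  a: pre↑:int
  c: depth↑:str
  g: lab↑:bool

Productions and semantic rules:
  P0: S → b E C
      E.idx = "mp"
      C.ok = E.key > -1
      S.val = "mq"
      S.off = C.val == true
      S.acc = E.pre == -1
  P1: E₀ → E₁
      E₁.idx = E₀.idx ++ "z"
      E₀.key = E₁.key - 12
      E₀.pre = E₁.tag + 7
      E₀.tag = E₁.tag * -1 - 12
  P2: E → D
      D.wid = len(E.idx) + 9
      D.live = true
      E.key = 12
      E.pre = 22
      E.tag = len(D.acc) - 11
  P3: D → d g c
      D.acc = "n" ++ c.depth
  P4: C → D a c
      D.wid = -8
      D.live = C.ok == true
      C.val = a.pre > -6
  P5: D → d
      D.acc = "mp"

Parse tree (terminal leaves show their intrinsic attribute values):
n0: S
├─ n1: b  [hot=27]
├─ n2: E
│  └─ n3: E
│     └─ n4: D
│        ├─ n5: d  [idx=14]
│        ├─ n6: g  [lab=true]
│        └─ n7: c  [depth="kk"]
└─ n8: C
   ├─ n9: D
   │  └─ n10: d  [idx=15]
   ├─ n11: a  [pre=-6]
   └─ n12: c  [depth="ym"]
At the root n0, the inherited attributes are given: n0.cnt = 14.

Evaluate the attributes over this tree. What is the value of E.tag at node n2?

-4

1. n0.cnt = 14  [given at root]
2. n1.hot = 27  [terminal]
3. n2.idx = "mp"  ["mp"]
4. n3.idx = "mpz"  [E₀.idx ++ "z"]
5. n4.wid = 12  [len(E.idx) + 9]
6. n4.live = true  [true]
7. n5.idx = 14  [terminal]
8. n6.lab = true  [terminal]
9. n7.depth = "kk"  [terminal]
10. n4.acc = "nkk"  ["n" ++ c.depth]
11. n3.key = 12  [12]
12. n3.pre = 22  [22]
13. n3.tag = -8  [len(D.acc) - 11]
14. n2.key = 0  [E₁.key - 12]
15. n2.pre = -1  [E₁.tag + 7]
16. n2.tag = -4  [E₁.tag * -1 - 12]
17. n8.ok = true  [E.key > -1]
18. n9.wid = -8  [-8]
19. n9.live = true  [C.ok == true]
20. n10.idx = 15  [terminal]
21. n9.acc = "mp"  ["mp"]
22. n11.pre = -6  [terminal]
23. n12.depth = "ym"  [terminal]
24. n8.val = false  [a.pre > -6]
25. n0.val = "mq"  ["mq"]
26. n0.off = false  [C.val == true]
27. n0.acc = true  [E.pre == -1]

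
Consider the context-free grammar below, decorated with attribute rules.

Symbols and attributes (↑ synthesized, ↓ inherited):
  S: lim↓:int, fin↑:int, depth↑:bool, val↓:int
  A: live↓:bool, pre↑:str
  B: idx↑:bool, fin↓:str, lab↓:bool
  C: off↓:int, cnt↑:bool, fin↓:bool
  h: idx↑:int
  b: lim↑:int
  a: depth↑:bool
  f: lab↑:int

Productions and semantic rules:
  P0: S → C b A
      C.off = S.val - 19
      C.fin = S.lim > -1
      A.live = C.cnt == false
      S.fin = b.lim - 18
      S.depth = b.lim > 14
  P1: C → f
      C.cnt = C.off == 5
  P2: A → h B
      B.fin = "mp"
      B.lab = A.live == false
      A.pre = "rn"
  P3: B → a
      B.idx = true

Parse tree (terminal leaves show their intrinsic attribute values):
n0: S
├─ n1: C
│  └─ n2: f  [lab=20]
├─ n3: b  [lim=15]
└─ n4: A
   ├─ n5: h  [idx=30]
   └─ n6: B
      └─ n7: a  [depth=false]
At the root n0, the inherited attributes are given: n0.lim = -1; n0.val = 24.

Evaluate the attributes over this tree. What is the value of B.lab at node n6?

true

1. n0.lim = -1  [given at root]
2. n0.val = 24  [given at root]
3. n1.off = 5  [S.val - 19]
4. n1.fin = false  [S.lim > -1]
5. n2.lab = 20  [terminal]
6. n1.cnt = true  [C.off == 5]
7. n3.lim = 15  [terminal]
8. n4.live = false  [C.cnt == false]
9. n5.idx = 30  [terminal]
10. n6.fin = "mp"  ["mp"]
11. n6.lab = true  [A.live == false]
12. n7.depth = false  [terminal]
13. n6.idx = true  [true]
14. n4.pre = "rn"  ["rn"]
15. n0.fin = -3  [b.lim - 18]
16. n0.depth = true  [b.lim > 14]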